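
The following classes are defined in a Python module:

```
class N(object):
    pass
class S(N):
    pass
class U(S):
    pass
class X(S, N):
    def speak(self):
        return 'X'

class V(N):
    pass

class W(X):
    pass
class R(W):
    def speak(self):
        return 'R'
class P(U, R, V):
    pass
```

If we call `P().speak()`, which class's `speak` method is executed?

L[P] = P + merge(L[U], L[R], L[V], [U R V])
  take U:  [U S N object] + [R W X S N object] + [V N object] + [U R V]
  take R:  [S N object] + [R W X S N object] + [V N object] + [R V]
  take W:  [S N object] + [W X S N object] + [V N object] + [V]
  take X:  [S N object] + [X S N object] + [V N object] + [V]
  take S:  [S N object] + [S N object] + [V N object] + [V]
  take V:  [N object] + [N object] + [V N object] + [V]
  take N:  [N object] + [N object] + [N object]
  take object:  [object] + [object] + [object]
MRO: P U R W X S V N object
speak is defined in: R, X. First along the MRO is R.

R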